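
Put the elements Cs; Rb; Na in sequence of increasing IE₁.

Na is in period 3, group 1; Rb is in period 5, group 1; Cs is in period 6, group 1.
First ionization energy rises across a period (greater Z_eff holds electrons more tightly) and falls down a group (valence electrons are farther from the nucleus).
All are in group 1, so first ionization energy increases up the group.
So from lowest to highest: Cs < Rb < Na.

Cs, Rb, Na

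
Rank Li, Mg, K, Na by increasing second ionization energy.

After 1 electron has been removed, what remains? Li⁺ is the bare [He] core; Mg⁺ still has 1 valence electron; K⁺ is the bare [Ar] core; Na⁺ is the bare [Ne] core.
Pulling an electron out of a noble-gas core costs far more than removing a remaining valence electron, so K, Na and Li sit at the high end of IE_2.
Approximate IE_2 values (kJ/mol): Li 7298, Mg 1451, K 3052, Na 4562.
Hence IE_2: Mg < K < Na < Li.

Mg, K, Na, Li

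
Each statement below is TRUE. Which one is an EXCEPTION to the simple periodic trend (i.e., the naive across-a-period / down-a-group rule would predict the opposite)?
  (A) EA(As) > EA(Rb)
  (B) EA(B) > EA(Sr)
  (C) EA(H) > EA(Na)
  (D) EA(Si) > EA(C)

(D)

The general trend: electron affinity increases across a period and decreases down a group.
(A) As (period 4, group 15) vs Rb (period 5, group 1): the stated order agrees with the simple trend.
(B) B (period 2, group 13) vs Sr (period 5, group 2): the stated order agrees with the simple trend.
(C) H (period 1, group 1) vs Na (period 3, group 1): the stated order agrees with the simple trend.
(D) Si (period 3, group 14) vs C (period 2, group 14): the stated order contradicts the simple trend.
The exception is (D): Si's larger, more diffuse 3p orbitals accept an added electron slightly more readily than C's compact 2p.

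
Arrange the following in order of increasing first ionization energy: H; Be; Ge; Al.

H is in period 1, group 1; Be is in period 2, group 2; Al is in period 3, group 13; Ge is in period 4, group 14.
First ionization energy rises across a period (greater Z_eff holds electrons more tightly) and falls down a group (valence electrons are farther from the nucleus).
These sit on a diagonal, where the across-period and down-group effects partly cancel.
Ge > Al: period and group pull opposite ways; the across-period shift dominates (762 vs 578 kJ/mol).
Be > Ge: period and group pull opposite ways; the down-group shift dominates (900 vs 762 kJ/mol).
H > Be: the two effects oppose for this pair; the down-group effect wins (1312 vs 900 kJ/mol).
Approximate values (kJ/mol): H 1312, Be 900, Al 578, Ge 762.
So from lowest to highest: Al < Ge < Be < H.

Al < Ge < Be < H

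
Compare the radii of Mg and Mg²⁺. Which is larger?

Mg

Forming Mg²⁺ removes 2 electrons from Mg. Fewer electrons for the same nuclear charge means less shielding and a higher Z_eff on the remaining electrons, and for main-group metals the entire outer shell is lost.
A cation is smaller than its parent atom: Mg²⁺ < Mg.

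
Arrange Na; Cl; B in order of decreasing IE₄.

B > Na > Cl

After 3 electrons have been removed, what remains? Na³⁺ is already 2 electrons into the core; Cl³⁺ still has 4 valence electrons; B³⁺ is the bare [He] core.
Core electrons are held far more tightly than valence electrons, so Na and B top the IE_4 order.
Approximate IE_4 values (kJ/mol): Na 9543, Cl 5159, B 25026.
So the fourth ionization energies run Cl < Na < B.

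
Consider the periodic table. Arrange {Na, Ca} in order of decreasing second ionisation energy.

After 1 electron has been removed, what remains? Na⁺ is the bare [Ne] core; Ca⁺ still has 1 valence electron.
Pulling an electron out of a noble-gas core costs far more than removing a remaining valence electron, so Na sits at the high end of IE_2.
Approximate IE_2 values (kJ/mol): Na 4562, Ca 1145.
Overall IE_2 order: Ca < Na.

Na > Ca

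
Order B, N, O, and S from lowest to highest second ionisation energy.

S < B < N < O

Consider each +1 ion: B⁺ still has 2 valence electrons; N⁺ still has 4 valence electrons; O⁺ still has 5 valence electrons; S⁺ still has 5 valence electrons.
All are still removing valence electrons, so compare the +1 ions as you would atoms: IE_2 generally rises across a period (higher Z_eff) and falls down a group (larger shell), subject to the usual subshell exceptions.
Valence configurations: B⁺ [He]2s², N⁺ [He]2s²2p², O⁺ [He]2s²2p³, S⁺ [Ne]3s²3p³.
Approximate IE_2 values (kJ/mol): B 2427, N 2856, O 3388, S 2252.
Overall IE_2 order: S < B < N < O.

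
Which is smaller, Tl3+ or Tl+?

Tl3+

Both ions have Z = 81 protons, but Tl3+ has lost more electrons, so its remaining electrons feel a larger effective nuclear charge per electron and are pulled in more tightly.
Higher positive charge → smaller ion, so Tl+ > Tl3+.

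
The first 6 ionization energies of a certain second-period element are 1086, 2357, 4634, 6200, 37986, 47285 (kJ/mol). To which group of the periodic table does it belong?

Look for the largest jump between consecutive ionization energies: IE5/IE4 ≈ 6.1, far larger than any earlier ratio.
That jump marks the point where a core electron is being removed. So the atom has 4 valence electrons.
A main-group element with 4 valence electrons is in group 14.

Group 14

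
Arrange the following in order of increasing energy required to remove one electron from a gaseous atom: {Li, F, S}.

Li is in period 2, group 1; F is in period 2, group 17; S is in period 3, group 16.
IE₁ increases left→right with effective nuclear charge and decreases top→bottom as the valence shell moves farther out.
Neither a single period nor a single group — weigh both effects.
S > Li: the two effects oppose for this pair; the across-period effect wins (1000 vs 520 kJ/mol).
F > S: relative to S, both the across-period and down-group shifts push F's first ionization energy up.
Approximate values (kJ/mol): Li 520, F 1681, S 1000.
So from lowest to highest: Li < S < F.

Li, S, F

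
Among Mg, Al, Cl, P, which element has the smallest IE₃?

Al

The third ionization energy removes an electron from the +2 ion. For each element: Mg²⁺ is the bare [Ne] core; Al²⁺ still has 1 valence electron; Cl²⁺ still has 5 valence electrons; P²⁺ still has 3 valence electrons.
Pulling an electron out of a noble-gas core costs far more than removing a remaining valence electron, so Mg sits at the high end of IE_3.
Valence configurations: Al²⁺ [Ne]3s¹, Cl²⁺ [Ne]3s²3p³, P²⁺ [Ne]3s²3p¹.
Approximate IE_3 values (kJ/mol): Mg 7733, Al 2745, Cl 3822, P 2914.
Overall IE_3 order: Al < P < Cl < Mg.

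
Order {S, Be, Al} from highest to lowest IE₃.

IE_3 is the cost of taking one more electron from the +2 cation: S²⁺ still has 4 valence electrons; Be²⁺ is the bare [He] core; Al²⁺ still has 1 valence electron.
Pulling an electron out of a noble-gas core costs far more than removing a remaining valence electron, so Be sits at the high end of IE_3.
Valence configurations: S²⁺ [Ne]3s²3p², Al²⁺ [Ne]3s¹.
The numbers (kJ/mol): S 3357, Be 14849, Al 2745.
Hence IE_3: Al < S < Be.

Be, S, Al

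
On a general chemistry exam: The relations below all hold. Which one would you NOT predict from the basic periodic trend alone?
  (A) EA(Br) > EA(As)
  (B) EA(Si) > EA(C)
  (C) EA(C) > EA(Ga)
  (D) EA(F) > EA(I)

(B)

The general trend: electron affinity increases across a period and decreases down a group.
(A) Br (period 4, group 17) vs As (period 4, group 15): the stated order agrees with the simple trend.
(B) Si (period 3, group 14) vs C (period 2, group 14): the stated order contradicts the simple trend.
(C) C (period 2, group 14) vs Ga (period 4, group 13): the stated order agrees with the simple trend.
(D) F (period 2, group 17) vs I (period 5, group 17): the stated order agrees with the simple trend.
The exception is (B): Si's larger, more diffuse 3p orbitals accept an added electron slightly more readily than C's compact 2p.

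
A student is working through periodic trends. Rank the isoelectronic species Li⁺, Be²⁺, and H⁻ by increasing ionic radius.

Be²⁺ < Li⁺ < H⁻

All of these have 2 electrons, so size is governed by nuclear charge alone: the more protons, the stronger the pull on the same electron cloud, and the smaller the ion.
Nuclear charges: Be²⁺ (Z=4), Li⁺ (Z=3), H⁻ (Z=1).
Smallest to largest: Be²⁺ < Li⁺ < H⁻.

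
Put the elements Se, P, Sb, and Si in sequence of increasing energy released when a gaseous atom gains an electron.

P < Sb < Si < Se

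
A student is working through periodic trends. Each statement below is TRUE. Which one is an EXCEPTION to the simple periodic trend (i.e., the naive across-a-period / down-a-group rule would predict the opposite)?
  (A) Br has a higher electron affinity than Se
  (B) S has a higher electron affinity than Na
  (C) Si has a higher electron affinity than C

The general trend: electron affinity increases across a period and decreases down a group.
(A) Br (period 4, group 17) vs Se (period 4, group 16): the stated order agrees with the simple trend.
(B) S (period 3, group 16) vs Na (period 3, group 1): the stated order agrees with the simple trend.
(C) Si (period 3, group 14) vs C (period 2, group 14): the stated order contradicts the simple trend.
The exception is (C): Si's larger, more diffuse 3p orbitals accept an added electron slightly more readily than C's compact 2p.

(C)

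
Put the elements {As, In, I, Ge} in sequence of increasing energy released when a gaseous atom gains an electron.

Adding an electron releases more energy for atoms nearer the top right (short of the noble gases).
Neither a single period nor a single group — weigh both effects.
As > In: both effects reinforce here, so As is clearly the higher of the two.
Ge > As: this pair runs against the simple trend — see the exception note.
I > Ge: period and group pull opposite ways; the across-period shift dominates (295 vs 119 kJ/mol).
Note the exception: Ge has a higher electron affinity than As, contrary to the simple trend — adding an electron to As's half-filled 4p³ is unfavourable, so Ge (4p²) has the more exothermic EA.
Approximate values (kJ/mol): Ge 119, As 78, In 29, I 295.
So from lowest to highest: In < As < Ge < I.

In < As < Ge < I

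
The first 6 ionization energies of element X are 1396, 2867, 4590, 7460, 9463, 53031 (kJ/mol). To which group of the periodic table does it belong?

Group 15

Look for the largest jump between consecutive ionization energies: IE6/IE5 ≈ 5.6, far larger than any earlier ratio.
That jump marks the point where a core electron is being removed. So the atom has 5 valence electrons.
A main-group element with 5 valence electrons is in group 15.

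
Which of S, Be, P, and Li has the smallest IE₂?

IE_2 is the cost of taking one more electron from the +1 cation: S⁺ still has 5 valence electrons; Be⁺ still has 1 valence electron; P⁺ still has 4 valence electrons; Li⁺ is the bare [He] core.
Breaking into a closed-shell core is much more expensive than removing a leftover valence electron — Li has the largest IE_2 here.
Valence configurations: S⁺ [Ne]3s²3p³, Be⁺ [He]2s¹, P⁺ [Ne]3s²3p².
Tabulated IE_2 (kJ/mol): S 2252, Be 1757, P 1907, Li 7298.
Hence IE_2: Be < P < S < Li.

Be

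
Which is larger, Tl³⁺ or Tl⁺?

Both ions have Z = 81 protons, but Tl³⁺ has lost more electrons, so its remaining electrons feel a larger effective nuclear charge per electron and are pulled in more tightly.
Higher positive charge → smaller ion, so Tl⁺ > Tl³⁺.

Tl⁺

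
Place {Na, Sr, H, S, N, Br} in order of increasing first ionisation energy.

Na < Sr < S < Br < H < N

H is in period 1, group 1; N is in period 2, group 15; Na is in period 3, group 1; S is in period 3, group 16; Br is in period 4, group 17; Sr is in period 5, group 2.
First ionization energy rises across a period (greater Z_eff holds electrons more tightly) and falls down a group (valence electrons are farther from the nucleus).
Here both period and group differ, so the two effects have to be weighed against each other.
Sr > Na: period and group pull opposite ways; the across-period shift dominates (550 vs 496 kJ/mol).
S > Sr: relative to Sr, both the across-period and down-group shifts push S's first ionization energy up.
Br > S: the two effects oppose for this pair; the across-period effect wins (1140 vs 1000 kJ/mol).
H > Br: the two effects oppose for this pair; the down-group effect wins (1312 vs 1140 kJ/mol).
N > H: the two effects oppose for this pair; the across-period effect wins (1402 vs 1312 kJ/mol).
Approximate values (kJ/mol): H 1312, N 1402, Na 496, S 1000, Br 1140, Sr 550.
So from lowest to highest: Na < Sr < S < Br < H < N.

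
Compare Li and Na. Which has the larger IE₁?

Li

Li is in period 2, group 1; Na is in period 3, group 1.
Across a period the outer electron is held more tightly (higher IE₁); down a group it sits in a higher shell, more shielded, and comes off more easily.
All are in group 1, so first ionization energy increases up the group.
So Li has the larger IE₁ (Li > Na).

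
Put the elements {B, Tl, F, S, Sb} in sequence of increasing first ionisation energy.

B is in period 2, group 13; F is in period 2, group 17; S is in period 3, group 16; Sb is in period 5, group 15; Tl is in period 6, group 13.
Removing the outermost electron gets harder across a period and easier down a group.
These span different periods and groups, so the two trends combine.
B > Tl: B sits above Tl in group 13, so the down-group effect alone puts B higher.
Sb > B: period and group pull opposite ways; the across-period shift dominates (831 vs 801 kJ/mol).
S > Sb: relative to Sb, both the across-period and down-group shifts push S's first ionization energy up.
F > S: both effects reinforce here, so F is clearly the higher of the two.
Approximate values (kJ/mol): B 801, F 1681, S 1000, Sb 831, Tl 589.
So from lowest to highest: Tl < B < Sb < S < F.

Tl < B < Sb < S < F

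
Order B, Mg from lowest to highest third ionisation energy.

B < Mg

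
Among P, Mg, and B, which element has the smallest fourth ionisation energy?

P

The fourth ionization energy removes an electron from the +3 ion. For each element: P³⁺ still has 2 valence electrons; Mg³⁺ is already 1 electron into the core; B³⁺ is the bare [He] core.
Breaking into a closed-shell core is much more expensive than removing a leftover valence electron — Mg and B have the largest IE_4 here.
Tabulated IE_4 (kJ/mol): P 4964, Mg 10543, B 25026.
Putting it together, IE_4: P < Mg < B.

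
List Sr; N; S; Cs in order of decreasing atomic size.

Cs > Sr > S > N

N is in period 2, group 15; S is in period 3, group 16; Sr is in period 5, group 2; Cs is in period 6, group 1.
Radius decreases left→right (rising Z_eff, same n) and increases top→bottom (higher n).
These span different periods and groups, so the two trends combine.
S > N: period and group pull opposite ways; the down-group shift dominates (103 vs 71 pm).
Sr > S: relative to S, both the across-period and down-group shifts push Sr's atomic radius up.
Cs > Sr: both effects reinforce here, so Cs is clearly the larger of the two.
For reference (pm): N 71, S 103, Sr 185, Cs 232.
So from largest to smallest: Cs > Sr > S > N.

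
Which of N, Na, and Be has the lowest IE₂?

Be

The second ionization energy removes an electron from the +1 ion. For each element: N⁺ still has 4 valence electrons; Na⁺ is the bare [Ne] core; Be⁺ still has 1 valence electron.
Pulling an electron out of a noble-gas core costs far more than removing a remaining valence electron, so Na sits at the high end of IE_2.
Valence configurations: N⁺ [He]2s²2p², Be⁺ [He]2s¹.
Approximate IE_2 values (kJ/mol): N 2856, Na 4562, Be 1757.
Overall IE_2 order: Be < N < Na.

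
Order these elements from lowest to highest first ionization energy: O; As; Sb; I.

IE₁ increases left→right with effective nuclear charge and decreases top→bottom as the valence shell moves farther out.
Here both period and group differ, so the two effects have to be weighed against each other.
As > Sb: they share group 15; the group trend gives As the larger value.
I > As: period and group pull opposite ways; the across-period shift dominates (1008 vs 947 kJ/mol).
O > I: period and group pull opposite ways; the down-group shift dominates (1314 vs 1008 kJ/mol).
For reference (kJ/mol): O 1314, As 947, Sb 831, I 1008.
So from lowest to highest: Sb < As < I < O.

Sb, As, I, O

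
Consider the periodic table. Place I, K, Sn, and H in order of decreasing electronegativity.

I > H > Sn > K

H is in period 1, group 1; K is in period 4, group 1; Sn is in period 5, group 14; I is in period 5, group 17.
Smaller atoms with higher effective nuclear charge are more electronegative.
Neither a single period nor a single group — weigh both effects.
Sn > K: the two effects oppose for this pair; the across-period effect wins (1.96 vs 0.82).
H > Sn: the two effects oppose for this pair; the down-group effect wins (2.20 vs 1.96).
I > H: period and group pull opposite ways; the across-period shift dominates (2.66 vs 2.20).
For reference (Pauling): H 2.20, K 0.82, Sn 1.96, I 2.66.
So from highest to lowest: I > H > Sn > K.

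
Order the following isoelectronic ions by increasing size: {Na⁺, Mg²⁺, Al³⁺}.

Al³⁺ < Mg²⁺ < Na⁺

All of these have 10 electrons, so size is governed by nuclear charge alone: the more protons, the stronger the pull on the same electron cloud, and the smaller the ion.
Nuclear charges: Al³⁺ (Z=13), Mg²⁺ (Z=12), Na⁺ (Z=11).
Smallest to largest: Al³⁺ < Mg²⁺ < Na⁺.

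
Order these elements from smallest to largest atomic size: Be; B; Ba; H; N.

H is in period 1, group 1; Be is in period 2, group 2; B is in period 2, group 13; N is in period 2, group 15; Ba is in period 6, group 2.
Radius decreases left→right (rising Z_eff, same n) and increases top→bottom (higher n).
These span different periods and groups, so the two trends combine.
N > H: period and group pull opposite ways; the down-group shift dominates (71 vs 32 pm).
B > N: B lies to the left of N in period 2, so the across-period effect alone puts B larger.
Be > B: both are in period 2; the period trend gives Be the larger value.
Ba > Be: Ba sits below Be in group 2, so the down-group effect alone puts Ba larger.
Approximate values (pm): H 32, Be 102, B 85, N 71, Ba 196.
So from smallest to largest: H < N < B < Be < Ba.

H < N < B < Be < Ba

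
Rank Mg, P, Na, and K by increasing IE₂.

The second ionization energy removes an electron from the +1 ion. For each element: Mg⁺ still has 1 valence electron; P⁺ still has 4 valence electrons; Na⁺ is the bare [Ne] core; K⁺ is the bare [Ar] core.
Pulling an electron out of a noble-gas core costs far more than removing a remaining valence electron, so K and Na sit at the high end of IE_2.
Valence configurations: Mg⁺ [Ne]3s¹, P⁺ [Ne]3s²3p².
The numbers (kJ/mol): Mg 1451, P 1907, Na 4562, K 3052.
Putting it together, IE_2: Mg < P < K < Na.

Mg, P, K, Na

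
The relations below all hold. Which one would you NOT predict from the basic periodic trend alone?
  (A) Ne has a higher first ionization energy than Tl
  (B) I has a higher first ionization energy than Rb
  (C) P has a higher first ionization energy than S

The general trend: first ionization energy increases across a period and decreases down a group.
(A) Ne (period 2, group 18) vs Tl (period 6, group 13): the stated order agrees with the simple trend.
(B) I (period 5, group 17) vs Rb (period 5, group 1): the stated order agrees with the simple trend.
(C) P (period 3, group 15) vs S (period 3, group 16): the stated order contradicts the simple trend.
The exception is (C): S (3p⁴) ionizes more easily than half-filled P (3p³) because the paired 3p electron in S is pushed out by e⁻–e⁻ repulsion.

(C)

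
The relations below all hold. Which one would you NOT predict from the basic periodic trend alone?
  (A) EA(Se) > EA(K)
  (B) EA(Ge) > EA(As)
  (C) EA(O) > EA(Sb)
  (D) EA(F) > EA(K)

(B)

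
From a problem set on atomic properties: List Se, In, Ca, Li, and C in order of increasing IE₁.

Li < In < Ca < Se < C

Li is in period 2, group 1; C is in period 2, group 14; Ca is in period 4, group 2; Se is in period 4, group 16; In is in period 5, group 13.
Removing the outermost electron gets harder across a period and easier down a group.
These span different periods and groups, so the two trends combine.
In > Li: period and group pull opposite ways; the across-period shift dominates (558 vs 520 kJ/mol).
Ca > In: period and group pull opposite ways; the down-group shift dominates (590 vs 558 kJ/mol).
Se > Ca: Se lies to the right of Ca in period 4, so the across-period effect alone puts Se higher.
C > Se: period and group pull opposite ways; the down-group shift dominates (1086 vs 941 kJ/mol).
Approximate values (kJ/mol): Li 520, C 1086, Ca 590, Se 941, In 558.
So from lowest to highest: Li < In < Ca < Se < C.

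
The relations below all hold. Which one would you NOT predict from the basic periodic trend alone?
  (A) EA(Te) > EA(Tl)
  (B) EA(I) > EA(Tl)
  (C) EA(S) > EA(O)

The general trend: electron affinity increases across a period and decreases down a group.
(A) Te (period 5, group 16) vs Tl (period 6, group 13): the stated order agrees with the simple trend.
(B) I (period 5, group 17) vs Tl (period 6, group 13): the stated order agrees with the simple trend.
(C) S (period 3, group 16) vs O (period 2, group 16): the stated order contradicts the simple trend.
The exception is (C): the compact 2p subshell of O repels the added electron more than S's larger 3p does.

(C)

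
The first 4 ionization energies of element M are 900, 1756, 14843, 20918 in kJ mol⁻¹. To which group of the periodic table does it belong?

Look for the largest jump between consecutive ionization energies: IE3/IE2 ≈ 8.5, far larger than any earlier ratio.
That jump marks the point where a core electron is being removed. So the atom has 2 valence electrons.
A main-group element with 2 valence electrons is in group 2.

Group 2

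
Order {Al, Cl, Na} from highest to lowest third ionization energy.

Na, Cl, Al

Consider each +2 ion: Al²⁺ still has 1 valence electron; Cl²⁺ still has 5 valence electrons; Na²⁺ is already 1 electron into the core.
Core electrons are held far more tightly than valence electrons, so Na tops the IE_3 order.
Valence configurations: Al²⁺ [Ne]3s¹, Cl²⁺ [Ne]3s²3p³.
Tabulated IE_3 (kJ/mol): Al 2745, Cl 3822, Na 6910.
So the third ionization energies run Al < Cl < Na.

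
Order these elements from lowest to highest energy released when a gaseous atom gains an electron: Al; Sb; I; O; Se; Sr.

Sr < Al < Sb < O < Se < I

O is in period 2, group 16; Al is in period 3, group 13; Se is in period 4, group 16; Sr is in period 5, group 2; Sb is in period 5, group 15; I is in period 5, group 17.
EA tends to increase across a period and decrease down a group, though the pattern is less regular than for IE or radius.
Neither a single period nor a single group — weigh both effects.
Al > Sr: relative to Sr, both the across-period and down-group shifts push Al's electron affinity up.
Sb > Al: the two effects oppose for this pair; the across-period effect wins (103 vs 42 kJ/mol).
O > Sb: relative to Sb, both the across-period and down-group shifts push O's electron affinity up.
Se > O: this pair runs against the simple trend — see the exception note.
I > Se: period and group pull opposite ways; the across-period shift dominates (295 vs 195 kJ/mol).
Note the exception: Se has a higher electron affinity than O, contrary to the simple trend — O's compact 2p subshell gives strong electron–electron repulsion on the added electron.
For reference (kJ/mol): O 141, Al 42, Se 195, Sr 5, Sb 103, I 295.
So from lowest to highest: Sr < Al < Sb < O < Se < I.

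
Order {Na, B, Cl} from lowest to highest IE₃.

B < Cl < Na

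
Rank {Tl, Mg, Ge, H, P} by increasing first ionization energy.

Removing the outermost electron gets harder across a period and easier down a group.
Neither a single period nor a single group — weigh both effects.
Mg > Tl: the two effects oppose for this pair; the down-group effect wins (738 vs 589 kJ/mol).
Ge > Mg: the two effects oppose for this pair; the across-period effect wins (762 vs 738 kJ/mol).
P > Ge: both effects reinforce here, so P is clearly the higher of the two.
H > P: period and group pull opposite ways; the down-group shift dominates (1312 vs 1012 kJ/mol).
Approximate values (kJ/mol): H 1312, Mg 738, P 1012, Ge 762, Tl 589.
So from lowest to highest: Tl < Mg < Ge < P < H.

Tl < Mg < Ge < P < H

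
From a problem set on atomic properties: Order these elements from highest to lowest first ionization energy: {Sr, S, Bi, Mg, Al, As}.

Mg is in period 3, group 2; Al is in period 3, group 13; S is in period 3, group 16; As is in period 4, group 15; Sr is in period 5, group 2; Bi is in period 6, group 15.
IE₁ increases left→right with effective nuclear charge and decreases top→bottom as the valence shell moves farther out.
Neither a single period nor a single group — weigh both effects.
Al > Sr: both effects reinforce here, so Al is clearly the higher of the two.
Bi > Al: the two effects oppose for this pair; the across-period effect wins (703 vs 578 kJ/mol).
Mg > Bi: the two effects oppose for this pair; the down-group effect wins (738 vs 703 kJ/mol).
As > Mg: period and group pull opposite ways; the across-period shift dominates (947 vs 738 kJ/mol).
S > As: relative to As, both the across-period and down-group shifts push S's first ionization energy up.
Note the exception: Mg has a higher first ionization energy than Al, contrary to the simple trend — Al's single 3p electron is easier to remove than one from Mg's filled 3s².
For reference (kJ/mol): Mg 738, Al 578, S 1000, As 947, Sr 550, Bi 703.
So from highest to lowest: S > As > Mg > Bi > Al > Sr.

S, As, Mg, Bi, Al, Sr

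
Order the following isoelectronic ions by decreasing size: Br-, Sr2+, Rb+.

All of these have 36 electrons, so size is governed by nuclear charge alone: the more protons, the stronger the pull on the same electron cloud, and the smaller the ion.
Nuclear charges: Sr2+ (Z=38), Rb+ (Z=37), Br- (Z=35).
Largest to smallest: Br- > Rb+ > Sr2+.

Br- > Rb+ > Sr2+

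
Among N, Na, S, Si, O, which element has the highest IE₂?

After 1 electron has been removed, what remains? N⁺ still has 4 valence electrons; Na⁺ is the bare [Ne] core; S⁺ still has 5 valence electrons; Si⁺ still has 3 valence electrons; O⁺ still has 5 valence electrons.
Breaking into a closed-shell core is much more expensive than removing a leftover valence electron — Na has the largest IE_2 here.
Valence configurations: N⁺ [He]2s²2p², S⁺ [Ne]3s²3p³, Si⁺ [Ne]3s²3p¹, O⁺ [He]2s²2p³.
Approximate IE_2 values (kJ/mol): N 2856, Na 4562, S 2252, Si 1577, O 3388.
Overall IE_2 order: Si < S < N < O < Na.

Na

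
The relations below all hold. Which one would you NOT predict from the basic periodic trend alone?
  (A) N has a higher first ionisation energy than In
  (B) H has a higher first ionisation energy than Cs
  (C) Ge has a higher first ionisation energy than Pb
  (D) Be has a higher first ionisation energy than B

The general trend: first ionisation energy increases across a period and decreases down a group.
(A) N (period 2, group 15) vs In (period 5, group 13): the stated order agrees with the simple trend.
(B) H (period 1, group 1) vs Cs (period 6, group 1): the stated order agrees with the simple trend.
(C) Ge (period 4, group 14) vs Pb (period 6, group 14): the stated order agrees with the simple trend.
(D) Be (period 2, group 2) vs B (period 2, group 13): the stated order contradicts the simple trend.
The exception is (D): removing B's lone 2p electron is easier than breaking Be's filled 2s².

(D)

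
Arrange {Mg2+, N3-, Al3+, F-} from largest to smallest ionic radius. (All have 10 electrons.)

All of these have 10 electrons, so size is governed by nuclear charge alone: the more protons, the stronger the pull on the same electron cloud, and the smaller the ion.
Nuclear charges: Al3+ (Z=13), Mg2+ (Z=12), F- (Z=9), N3- (Z=7).
Largest to smallest: N3- > F- > Mg2+ > Al3+.

N3-, F-, Mg2+, Al3+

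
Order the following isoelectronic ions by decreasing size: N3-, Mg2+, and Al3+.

N3-, Mg2+, Al3+

All of these have 10 electrons, so size is governed by nuclear charge alone: the more protons, the stronger the pull on the same electron cloud, and the smaller the ion.
Nuclear charges: Al3+ (Z=13), Mg2+ (Z=12), N3- (Z=7).
Largest to smallest: N3- > Mg2+ > Al3+.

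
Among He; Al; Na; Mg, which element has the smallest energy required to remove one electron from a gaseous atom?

Na

He is in period 1, group 18; Na is in period 3, group 1; Mg is in period 3, group 2; Al is in period 3, group 13.
First ionization energy rises across a period (greater Z_eff holds electrons more tightly) and falls down a group (valence electrons are farther from the nucleus).
Neither a single period nor a single group — weigh both effects.
Al > Na: both are in period 3; the period trend gives Al the larger value.
Mg > Al: this pair runs against the simple trend — see the exception note.
He > Mg: both effects reinforce here, so He is clearly the higher of the two.
Note the exception: Mg has a higher first ionization energy than Al, contrary to the simple trend — Al's single 3p electron is easier to remove than one from Mg's filled 3s².
For reference (kJ/mol): He 2372, Na 496, Mg 738, Al 578.
The smallest energy required to remove one electron from a gaseous atom among these belongs to Na.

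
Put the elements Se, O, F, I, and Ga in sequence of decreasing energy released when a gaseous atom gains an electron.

Electron affinity generally becomes more exothermic across a period toward the halogens and less exothermic down a group.
These span different periods and groups, so the two trends combine.
O > Ga: both effects reinforce here, so O is clearly the higher of the two.
Se > O: this pair runs against the simple trend — see the exception note.
I > Se: period and group pull opposite ways; the across-period shift dominates (295 vs 195 kJ/mol).
F > I: F sits above I in group 17, so the down-group effect alone puts F higher.
Note the exception: Se has a higher electron affinity than O, contrary to the simple trend — O's compact 2p subshell gives strong electron–electron repulsion on the added electron.
Tabulated electron affinity (kJ/mol): O 141, F 328, Ga 29, Se 195, I 295.
So from highest to lowest: F > I > Se > O > Ga.

F, I, Se, O, Ga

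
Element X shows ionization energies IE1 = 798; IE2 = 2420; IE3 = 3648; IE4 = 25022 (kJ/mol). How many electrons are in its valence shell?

3

Look for the largest jump between consecutive ionization energies: IE4/IE3 ≈ 6.9, far larger than any earlier ratio.
That jump marks the point where a core electron is being removed. So the atom has 3 valence electrons.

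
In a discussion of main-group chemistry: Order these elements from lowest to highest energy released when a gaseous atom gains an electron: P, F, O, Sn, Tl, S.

O is in period 2, group 16; F is in period 2, group 17; P is in period 3, group 15; S is in period 3, group 16; Sn is in period 5, group 14; Tl is in period 6, group 13.
Atoms with high Z_eff and room in the valence shell (especially the halogens) have the most exothermic electron affinities.
Neither a single period nor a single group — weigh both effects.
P > Tl: both effects reinforce here, so P is clearly the higher of the two.
Sn > P: this pair runs against the simple trend — see the exception note.
O > Sn: relative to Sn, both the across-period and down-group shifts push O's electron affinity up.
S > O: this pair runs against the simple trend — see the exception note.
F > S: both effects reinforce here, so F is clearly the higher of the two.
Note the exception: Sn has a higher electron affinity than P, contrary to the simple trend — adding an electron to P's half-filled np³ subshell costs electron-pairing energy.
Note the exception: S has a higher electron affinity than O, contrary to the simple trend — the compact 2p subshell of O repels the added electron more than S's larger 3p does.
Approximate values (kJ/mol): O 141, F 328, P 72, S 200, Sn 107, Tl 19.
So from lowest to highest: Tl < P < Sn < O < S < F.

Tl < P < Sn < O < S < F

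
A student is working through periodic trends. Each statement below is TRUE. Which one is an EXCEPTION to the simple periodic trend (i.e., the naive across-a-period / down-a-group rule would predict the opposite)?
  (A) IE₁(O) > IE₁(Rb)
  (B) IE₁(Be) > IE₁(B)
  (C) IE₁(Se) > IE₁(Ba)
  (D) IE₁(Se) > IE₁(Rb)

(B)

The general trend: first ionization energy increases across a period and decreases down a group.
(A) O (period 2, group 16) vs Rb (period 5, group 1): the stated order agrees with the simple trend.
(B) Be (period 2, group 2) vs B (period 2, group 13): the stated order contradicts the simple trend.
(C) Se (period 4, group 16) vs Ba (period 6, group 2): the stated order agrees with the simple trend.
(D) Se (period 4, group 16) vs Rb (period 5, group 1): the stated order agrees with the simple trend.
The exception is (B): removing B's lone 2p electron is easier than breaking Be's filled 2s².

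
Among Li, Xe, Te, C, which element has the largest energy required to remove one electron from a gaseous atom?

Li is in period 2, group 1; C is in period 2, group 14; Te is in period 5, group 16; Xe is in period 5, group 18.
First ionization energy rises across a period (greater Z_eff holds electrons more tightly) and falls down a group (valence electrons are farther from the nucleus).
Here both period and group differ, so the two effects have to be weighed against each other.
Te > Li: the two effects oppose for this pair; the across-period effect wins (869 vs 520 kJ/mol).
C > Te: period and group pull opposite ways; the down-group shift dominates (1086 vs 869 kJ/mol).
Xe > C: the two effects oppose for this pair; the across-period effect wins (1170 vs 1086 kJ/mol).
For reference (kJ/mol): Li 520, C 1086, Te 869, Xe 1170.
The largest energy required to remove one electron from a gaseous atom among these belongs to Xe.

Xe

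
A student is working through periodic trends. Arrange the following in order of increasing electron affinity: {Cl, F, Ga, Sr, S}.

Sr < Ga < S < F < Cl

F is in period 2, group 17; S is in period 3, group 16; Cl is in period 3, group 17; Ga is in period 4, group 13; Sr is in period 5, group 2.
Adding an electron releases more energy for atoms nearer the top right (short of the noble gases).
These span different periods and groups, so the two trends combine.
Ga > Sr: both effects reinforce here, so Ga is clearly the higher of the two.
S > Ga: relative to Ga, both the across-period and down-group shifts push S's electron affinity up.
F > S: both effects reinforce here, so F is clearly the higher of the two.
Cl > F: this pair runs against the simple trend — see the exception note.
Note the exception: Cl has a higher electron affinity than F, contrary to the simple trend — F's small 2p subshell makes the incoming electron feel strong e⁻–e⁻ repulsion, so Cl actually releases more energy on gaining an electron.
For reference (kJ/mol): F 328, S 200, Cl 349, Ga 29, Sr 5.
So from lowest to highest: Sr < Ga < S < F < Cl.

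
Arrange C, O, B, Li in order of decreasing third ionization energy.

Li > O > C > B

After 2 electrons have been removed, what remains? C²⁺ still has 2 valence electrons; O²⁺ still has 4 valence electrons; B²⁺ still has 1 valence electron; Li²⁺ is already 1 electron into the core.
Breaking into a closed-shell core is much more expensive than removing a leftover valence electron — Li has the largest IE_3 here.
Valence configurations: C²⁺ [He]2s², O²⁺ [He]2s²2p², B²⁺ [He]2s¹.
Approximate IE_3 values (kJ/mol): C 4620, O 5300, B 3660, Li 11815.
Putting it together, IE_3: B < C < O < Li.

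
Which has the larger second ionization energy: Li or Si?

Consider each +1 ion: Li⁺ is the bare [He] core; Si⁺ still has 3 valence electrons.
Breaking into a closed-shell core is much more expensive than removing a leftover valence electron — Li has the largest IE_2 here.
The numbers (kJ/mol): Li 7298, Si 1577.
Putting it together, IE_2: Si < Li.

Li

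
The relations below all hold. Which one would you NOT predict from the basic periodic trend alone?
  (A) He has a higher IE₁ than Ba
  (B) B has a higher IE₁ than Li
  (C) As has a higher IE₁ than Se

The general trend: IE₁ increases across a period and decreases down a group.
(A) He (period 1, group 18) vs Ba (period 6, group 2): the stated order agrees with the simple trend.
(B) B (period 2, group 13) vs Li (period 2, group 1): the stated order agrees with the simple trend.
(C) As (period 4, group 15) vs Se (period 4, group 16): the stated order contradicts the simple trend.
The exception is (C): Se (4p⁴) ionizes more easily than half-filled As (4p³).

(C)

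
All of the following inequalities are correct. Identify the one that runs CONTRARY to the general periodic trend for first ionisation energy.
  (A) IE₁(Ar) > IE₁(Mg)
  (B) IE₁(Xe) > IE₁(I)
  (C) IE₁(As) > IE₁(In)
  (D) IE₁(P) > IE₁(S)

(D)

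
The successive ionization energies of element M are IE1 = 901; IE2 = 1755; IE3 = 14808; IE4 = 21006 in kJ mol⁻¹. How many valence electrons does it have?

2

Look for the largest jump between consecutive ionization energies: IE3/IE2 ≈ 8.4, far larger than any earlier ratio.
That jump marks the point where a core electron is being removed. So the atom has 2 valence electrons.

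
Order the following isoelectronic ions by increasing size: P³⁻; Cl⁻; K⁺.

K⁺ < Cl⁻ < P³⁻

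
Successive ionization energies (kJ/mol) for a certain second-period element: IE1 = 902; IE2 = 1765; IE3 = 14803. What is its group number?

Group 2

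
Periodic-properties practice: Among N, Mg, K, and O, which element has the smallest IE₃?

After 2 electrons have been removed, what remains? N²⁺ still has 3 valence electrons; Mg²⁺ is the bare [Ne] core; K²⁺ is already 1 electron into the core; O²⁺ still has 4 valence electrons.
Usually core removal costs more than valence removal, but here the competition is close: a tightly held n=2 valence electron can cost more to remove than an n=3 core electron, so the actual values have to decide it.
Valence configurations: N²⁺ [He]2s²2p¹, O²⁺ [He]2s²2p².
Approximate IE_3 values (kJ/mol): N 4578, Mg 7733, K 4420, O 5300.
Putting it together, IE_3: K < N < O < Mg.

K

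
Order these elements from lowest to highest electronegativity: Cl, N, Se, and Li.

Li < Se < N < Cl

Li is in period 2, group 1; N is in period 2, group 15; Cl is in period 3, group 17; Se is in period 4, group 16.
Electronegativity increases across a period and decreases down a group, tracking effective nuclear charge and atomic size.
Neither a single period nor a single group — weigh both effects.
Se > Li: period and group pull opposite ways; the across-period shift dominates (2.55 vs 0.98).
N > Se: the two effects oppose for this pair; the down-group effect wins (3.04 vs 2.55).
Cl > N: period and group pull opposite ways; the across-period shift dominates (3.16 vs 3.04).
Approximate values (Pauling): Li 0.98, N 3.04, Cl 3.16, Se 2.55.
So from lowest to highest: Li < Se < N < Cl.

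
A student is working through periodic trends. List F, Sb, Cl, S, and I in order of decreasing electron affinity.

F is in period 2, group 17; S is in period 3, group 16; Cl is in period 3, group 17; Sb is in period 5, group 15; I is in period 5, group 17.
Atoms with high Z_eff and room in the valence shell (especially the halogens) have the most exothermic electron affinities.
Neither a single period nor a single group — weigh both effects.
S > Sb: both effects reinforce here, so S is clearly the higher of the two.
I > S: the two effects oppose for this pair; the across-period effect wins (295 vs 200 kJ/mol).
F > I: they share group 17; the group trend gives F the larger value.
Cl > F: this pair runs against the simple trend — see the exception note.
Note the exception: Cl has a higher electron affinity than F, contrary to the simple trend — F's small 2p subshell makes the incoming electron feel strong e⁻–e⁻ repulsion, so Cl actually releases more energy on gaining an electron.
For reference (kJ/mol): F 328, S 200, Cl 349, Sb 103, I 295.
So from highest to lowest: Cl > F > I > S > Sb.

Cl > F > I > S > Sb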